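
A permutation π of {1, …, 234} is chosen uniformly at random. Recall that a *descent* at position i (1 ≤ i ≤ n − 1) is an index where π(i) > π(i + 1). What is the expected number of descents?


Write X = Σ X_I over i = 1, …, 233, with X_I the indicator of one descent.
There are 233 indicators.
For each fixed i, the pair (π(i), π(i+1)) is a uniformly random ordered pair of distinct values from {1, …, 234}; by symmetry P[π(i) > π(i+1)] = 1/2.
By linearity: E[X] = 233 · (1/2) = (234 − 1) · (1/2) = 233/2 ≈ 116.50000.

E[X] = 233/2 = 116.50000.


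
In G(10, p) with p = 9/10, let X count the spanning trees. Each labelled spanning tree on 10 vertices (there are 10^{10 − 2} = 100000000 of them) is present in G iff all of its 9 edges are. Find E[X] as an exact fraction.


K_10 has 10^{10 − 2} = 100000000 labelled spanning trees.
For each such spanning tree H, let X_H = 1 if all 9 edges of H are present in G. Then P[X_H = 1] = p^{9} = (9/10)^{9} = 387420489/1000000000.
By linearity: E[X] = Σ_H E[X_H] = 100000000 · p^{9} = 100000000 · 387420489/1000000000 = 387420489/10.
Numerically: E[X] ≈ 3.8742e+07.

E[X] = 100000000 · (9/10)^{9} = 387420489/10 ≈ 3.8742e+07.


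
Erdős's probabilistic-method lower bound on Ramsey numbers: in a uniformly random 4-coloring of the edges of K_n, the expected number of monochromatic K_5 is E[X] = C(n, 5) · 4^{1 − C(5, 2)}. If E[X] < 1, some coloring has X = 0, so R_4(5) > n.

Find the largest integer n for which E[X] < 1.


We need C(n, 5) · 4^{1 − 10} < 1, i.e. C(n, 5) < 4^{10 − 1} = 262144.
Check values of n near the boundary:
  n = 27: C(27, 5) = 80730; 80730 < 262144? YES
  n = 28: C(28, 5) = 98280; 98280 < 262144? YES
  n = 29: C(29, 5) = 118755; 118755 < 262144? YES
  n = 30: C(30, 5) = 142506; 142506 < 262144? YES
  n = 31: C(31, 5) = 169911; 169911 < 262144? YES
  n = 32: C(32, 5) = 201376; 201376 < 262144? YES
  n = 33: C(33, 5) = 237336; 237336 < 262144? YES
  n = 34: C(34, 5) = 278256; 278256 < 262144? NO
  n = 35: C(35, 5) = 324632; 324632 < 262144? NO
The largest n with C(n, 5) < 262144 is n = 33 (where E[X] = 29667/32768 ≈ 0.905365). Hence R_4(5) > 33, i.e. R_4(5) ≥ 34.

Largest n = 33; hence R_4(5) > 33.


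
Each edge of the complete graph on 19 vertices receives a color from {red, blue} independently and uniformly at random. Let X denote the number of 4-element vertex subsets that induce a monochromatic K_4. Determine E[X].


Let X = Σ_S X_S over the C(19, 4) = 3876 subsets S of size 4, where X_S = 1 if the K_4 on S is monochromatic.
For a fixed S, the K_4 on S has C(4, 2) = 6 edges. P[all 6 edges red] = (1/2)^6, and likewise for blue, so P[monochromatic] = 2·(1/2)^6 = 2^{1 − 6} = 1/32.
By linearity of expectation: E[X] = C(19, 4) · 2^{1 − 6} = 3876 · 1/32 = 969/8.
Numerically: E[X] ≈ 121.125000.

E[X] = C(19,4)·2^(1−C(4,2)) = 969/8 ≈ 121.125000.


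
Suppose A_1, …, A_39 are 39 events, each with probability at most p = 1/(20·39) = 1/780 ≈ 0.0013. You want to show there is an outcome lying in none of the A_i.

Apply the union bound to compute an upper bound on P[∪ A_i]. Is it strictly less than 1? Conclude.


Union bound: P[∪_{i=1}^{39} A_i] ≤ Σ_i P[A_i] ≤ 39·p = 39·(1/780) = 1/20.
Numerically: 1/20 ≈ 0.0500.
Is 1/20 < 1? YES.
Since P[∪ A_i] ≤ 1/20 < 1, the complement has P[∩ A_i^c] ≥ 1 − 1/20 = 19/20 > 0, so some outcome avoids every A_i.

39·p = 1/20 ≈ 0.0500; existence CERTIFIED by the union bound.


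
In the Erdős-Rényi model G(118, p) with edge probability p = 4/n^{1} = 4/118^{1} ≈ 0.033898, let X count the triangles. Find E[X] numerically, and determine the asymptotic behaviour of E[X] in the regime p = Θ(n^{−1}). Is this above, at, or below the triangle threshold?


Number of potential triangles: C(118, 3) = 266916.
Each occurs with probability p³ ≈ (0.033898)³ ≈ 3.8952376e-05.
By linearity: E[X] = C(118, 3)·p³ ≈ 266916 · 3.8952376e-05 ≈ 10.39701.
Here α = 1, so p = 4/n is exactly at the triangle threshold p ~ 1/n. Asymptotically E[X] → c³/6 = 4³/6 = 32/3 ≈ 10.66667, a bounded constant. In this regime the triangle count is asymptotically Poisson(c³/6).

E[X] ≈ 10.39701; in regime p = Θ(1/n^{1}) E[X] stays bounded (at the triangle threshold p ~ 1/n).


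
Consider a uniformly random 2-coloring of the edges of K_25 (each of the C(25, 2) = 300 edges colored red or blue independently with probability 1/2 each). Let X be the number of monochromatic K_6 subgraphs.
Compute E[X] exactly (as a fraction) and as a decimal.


Let X = Σ_S X_S over the C(25, 6) = 177100 subsets S of size 6, where X_S = 1 if the K_6 on S is monochromatic.
For a fixed S, the K_6 on S has C(6, 2) = 15 edges. P[all 15 edges red] = (1/2)^15, and likewise for blue, so P[monochromatic] = 2·(1/2)^15 = 2^{1 − 15} = 1/16384.
By linearity of expectation: E[X] = C(25, 6) · 2^{1 − 15} = 177100 · 1/16384 = 44275/4096.
Numerically: E[X] ≈ 10.80933.

E[X] = C(25,6)·2^(1−C(6,2)) = 44275/4096 ≈ 10.80933.


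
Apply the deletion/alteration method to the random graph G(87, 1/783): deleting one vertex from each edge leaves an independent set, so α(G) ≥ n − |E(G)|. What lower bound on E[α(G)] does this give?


E[|E(G)|] = C(87, 2)·p = 3741 · (1/783) = 43/9.
E[α(G)] ≥ n − E[|E(G)|] = 87 − 43/9 = 740/9.
Numerically: ≈ 82.222222.
(This is only a lower bound; the true E[α(G)] may be larger.)

E[α(G)] ≥ 740/9 ≈ 82.222222.


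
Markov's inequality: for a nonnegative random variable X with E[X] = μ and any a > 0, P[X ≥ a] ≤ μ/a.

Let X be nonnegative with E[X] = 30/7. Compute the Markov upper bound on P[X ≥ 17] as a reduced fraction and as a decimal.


μ = E[X] = 30/7, a = 17.
Markov: P[X ≥ 17] ≤ μ/a = (30/7)/17 = 30/119.
Numerically: ≈ 0.25210.
(Since a = 17 > μ = 4.28571, the bound 30/119 is < 1 and informative.)

P[X ≥ 17] ≤ 30/119 ≈ 0.25210.


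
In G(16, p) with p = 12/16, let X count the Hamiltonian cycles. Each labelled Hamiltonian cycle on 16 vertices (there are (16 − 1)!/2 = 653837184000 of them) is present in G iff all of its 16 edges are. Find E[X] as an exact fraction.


K_16 has (16 − 1)!/2 = 653837184000 labelled Hamiltonian cycles.
For each such Hamiltonian cycle H, let X_H = 1 if all 16 edges of H are present in G. Then P[X_H = 1] = p^{16} = (3/4)^{16} = 43046721/4294967296.
Summing the indicators: E[X] = Σ_H E[X_H] = 653837184000 · p^{16} = 653837184000 · 43046721/4294967296 = 27485885585032875/4194304.
Numerically: E[X] ≈ 6.553e+09.

E[X] = 653837184000 · (3/4)^{16} = 27485885585032875/4194304 ≈ 6.553e+09.


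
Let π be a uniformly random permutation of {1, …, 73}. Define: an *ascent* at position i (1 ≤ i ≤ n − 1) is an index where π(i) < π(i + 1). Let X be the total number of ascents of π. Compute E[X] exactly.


Write X = Σ X_I over i = 1, …, 72, with X_I the indicator of one ascent.
There are 72 indicators.
For each fixed i, the pair (π(i), π(i+1)) is a uniformly random ordered pair of distinct values from {1, …, 73}; by symmetry P[π(i) < π(i+1)] = 1/2.
By linearity: E[X] = 72 · (1/2) = (73 − 1) · (1/2) = 36 ≈ 36.0000.

E[X] = 36 = 36.0000.


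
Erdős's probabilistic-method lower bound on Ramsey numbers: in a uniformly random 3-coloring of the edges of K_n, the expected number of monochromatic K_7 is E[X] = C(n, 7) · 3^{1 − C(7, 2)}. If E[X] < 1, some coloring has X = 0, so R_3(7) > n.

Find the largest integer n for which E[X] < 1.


We need C(n, 7) · 3^{1 − 21} < 1, i.e. C(n, 7) < 3^{21 − 1} = 3486784401.
Check values of n near the boundary:
  n = 76: C(76, 7) = 2186189400; 2186189400 < 3486784401? YES
  n = 77: C(77, 7) = 2404808340; 2404808340 < 3486784401? YES
  n = 78: C(78, 7) = 2641902120; 2641902120 < 3486784401? YES
  n = 79: C(79, 7) = 2898753715; 2898753715 < 3486784401? YES
  n = 80: C(80, 7) = 3176716400; 3176716400 < 3486784401? YES
  n = 81: C(81, 7) = 3477216600; 3477216600 < 3486784401? YES
  n = 82: C(82, 7) = 3801756816; 3801756816 < 3486784401? NO
  n = 83: C(83, 7) = 4151918628; 4151918628 < 3486784401? NO
  n = 84: C(84, 7) = 4529365776; 4529365776 < 3486784401? NO
The largest n with C(n, 7) < 3486784401 is n = 81 (where E[X] = 42928600/43046721 ≈ 0.9972560). Hence R_3(7) > 81, i.e. R_3(7) ≥ 82.

Largest n = 81; hence R_3(7) > 81.


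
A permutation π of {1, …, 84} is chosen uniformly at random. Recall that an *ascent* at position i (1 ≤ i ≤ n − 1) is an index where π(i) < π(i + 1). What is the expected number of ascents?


Write X = Σ X_I over i = 1, …, 83, with X_I the indicator of one ascent.
There are 83 indicators.
For each fixed i, the pair (π(i), π(i+1)) is a uniformly random ordered pair of distinct values from {1, …, 84}; by symmetry P[π(i) < π(i+1)] = 1/2.
By linearity: E[X] = 83 · (1/2) = (84 − 1) · (1/2) = 83/2 ≈ 41.500.

E[X] = 83/2 = 41.500.


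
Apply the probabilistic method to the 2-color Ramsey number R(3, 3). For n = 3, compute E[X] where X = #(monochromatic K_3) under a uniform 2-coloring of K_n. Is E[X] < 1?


E[X] = C(3, 3) · 2^{1 − 3} = 1 · 2^{−2} = 1/4.
As a reduced fraction: E[X] = 1/4 ≈ 0.25000.
Is E[X] < 1? YES.
Since E[X] < 1, there exists a 2-coloring of K_{3} with no monochromatic K_3; hence R(3, 3) > 3.

E[X] = 1/4 ≈ 0.25000; E[X] < 1, so R(3, 3) > 3.


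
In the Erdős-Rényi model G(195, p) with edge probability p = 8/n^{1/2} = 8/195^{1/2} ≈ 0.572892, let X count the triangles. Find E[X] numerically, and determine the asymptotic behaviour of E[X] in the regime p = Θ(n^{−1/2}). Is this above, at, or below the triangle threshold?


Number of potential triangles: C(195, 3) = 1216865.
Each occurs with probability p³ ≈ (0.572892)³ ≈ 1.88026059e-01.
By linearity: E[X] = C(195, 3)·p³ ≈ 1216865 · 1.88026059e-01 ≈ 228802.330571.
Since α = 1/2 < 1, p = c/n^{1/2} ≫ 1/n is above the triangle threshold p ~ 1/n. Asymptotically E[X] ~ (c³/6)·n^{3(1−α)} = (8³/6)·n^{1.5} → ∞; triangles are abundant w.h.p.

E[X] ≈ 228802.330571; in regime p = Θ(1/n^{1/2}) E[X] diverges (above the triangle threshold p ~ 1/n).


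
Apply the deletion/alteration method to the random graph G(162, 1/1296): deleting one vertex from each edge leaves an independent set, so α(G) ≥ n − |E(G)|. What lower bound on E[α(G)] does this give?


E[|E(G)|] = C(162, 2)·p = 13041 · (1/1296) = 161/16.
E[α(G)] ≥ n − E[|E(G)|] = 162 − 161/16 = 2431/16.
Numerically: ≈ 151.937500.
(This is only a lower bound; the true E[α(G)] may be larger.)

E[α(G)] ≥ 2431/16 ≈ 151.937500.


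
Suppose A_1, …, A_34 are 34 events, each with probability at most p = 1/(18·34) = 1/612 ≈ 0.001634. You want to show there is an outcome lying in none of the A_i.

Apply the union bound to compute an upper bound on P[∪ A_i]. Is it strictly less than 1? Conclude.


Union bound: P[∪_{i=1}^{34} A_i] ≤ Σ_i P[A_i] ≤ 34·p = 34·(1/612) = 1/18.
Numerically: 1/18 ≈ 0.055556.
Is 1/18 < 1? YES.
Since P[∪ A_i] ≤ 1/18 < 1, the complement has P[∩ A_i^c] ≥ 1 − 1/18 = 17/18 > 0, so some outcome avoids every A_i.

34·p = 1/18 ≈ 0.055556; existence CERTIFIED by the union bound.


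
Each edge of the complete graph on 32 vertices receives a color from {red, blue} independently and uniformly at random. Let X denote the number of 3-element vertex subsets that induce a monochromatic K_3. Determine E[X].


Let X = Σ_S X_S over the C(32, 3) = 4960 subsets S of size 3, where X_S = 1 if the K_3 on S is monochromatic.
For a fixed S, the K_3 on S has C(3, 2) = 3 edges. P[all 3 edges red] = (1/2)^3, and likewise for blue, so P[monochromatic] = 2·(1/2)^3 = 2^{1 − 3} = 1/4.
Summing: E[X] = C(32, 3) · 2^{1 − 3} = 4960 · 1/4 = 1240.
Numerically: E[X] ≈ 1240.000000.

E[X] = C(32,3)·2^(1−C(3,2)) = 1240 ≈ 1240.000000.


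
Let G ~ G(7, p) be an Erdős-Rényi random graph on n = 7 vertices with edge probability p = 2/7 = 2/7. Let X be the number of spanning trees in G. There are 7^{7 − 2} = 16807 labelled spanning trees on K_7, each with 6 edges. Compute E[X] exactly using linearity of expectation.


K_7 has 7^{7 − 2} = 16807 labelled spanning trees.
For each such spanning tree H, let X_H = 1 if all 6 edges of H are present in G. Then P[X_H = 1] = p^{6} = (2/7)^{6} = 64/117649.
Summing the indicators: E[X] = Σ_H E[X_H] = 16807 · p^{6} = 16807 · 64/117649 = 64/7.
Numerically: E[X] ≈ 9.14.

E[X] = 16807 · (2/7)^{6} = 64/7 ≈ 9.14.


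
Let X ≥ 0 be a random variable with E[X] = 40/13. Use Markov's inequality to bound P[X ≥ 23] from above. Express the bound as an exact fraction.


μ = E[X] = 40/13, a = 23.
Markov: P[X ≥ 23] ≤ μ/a = (40/13)/23 = 40/299.
Numerically: ≈ 0.134.
(Since a = 23 > μ = 3.077, the bound 40/299 is < 1 and informative.)

P[X ≥ 23] ≤ 40/299 ≈ 0.134.


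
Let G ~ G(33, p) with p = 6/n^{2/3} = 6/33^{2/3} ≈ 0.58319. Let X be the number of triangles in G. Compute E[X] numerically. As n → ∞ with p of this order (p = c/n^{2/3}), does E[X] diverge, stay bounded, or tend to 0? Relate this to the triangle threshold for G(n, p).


Number of potential triangles: C(33, 3) = 5456.
Each occurs with probability p³ ≈ (0.58319)³ ≈ 1.9834711e-01.
By linearity: E[X] = C(33, 3)·p³ ≈ 5456 · 1.9834711e-01 ≈ 1082.18182.
Since α = 2/3 < 1, p = c/n^{2/3} ≫ 1/n is above the triangle threshold p ~ 1/n. Asymptotically E[X] ~ (c³/6)·n^{3(1−α)} = (6³/6)·n^{1} → ∞; triangles are abundant w.h.p.

E[X] ≈ 1082.18182; in regime p = Θ(1/n^{2/3}) E[X] diverges (above the triangle threshold p ~ 1/n).


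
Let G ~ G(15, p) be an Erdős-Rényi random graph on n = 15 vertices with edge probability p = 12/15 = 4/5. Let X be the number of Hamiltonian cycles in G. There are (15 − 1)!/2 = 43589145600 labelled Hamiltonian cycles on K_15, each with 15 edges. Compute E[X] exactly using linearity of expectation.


K_15 has (15 − 1)!/2 = 43589145600 labelled Hamiltonian cycles.
For each such Hamiltonian cycle H, let X_H = 1 if all 15 edges of H are present in G. Then P[X_H = 1] = p^{15} = (4/5)^{15} = 1073741824/30517578125.
By linearity of expectation: E[X] = Σ_H E[X_H] = 43589145600 · p^{15} = 43589145600 · 1073741824/30517578125 = 1872139548125822976/1220703125.
Numerically: E[X] ≈ 1.53366e+09.

E[X] = 43589145600 · (4/5)^{15} = 1872139548125822976/1220703125 ≈ 1.53366e+09.


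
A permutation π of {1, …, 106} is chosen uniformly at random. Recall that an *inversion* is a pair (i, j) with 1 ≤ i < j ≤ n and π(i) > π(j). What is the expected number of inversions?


Write X = Σ X_I over the C(106, 2) = 5565 pairs i < j, with X_I the indicator of one inversion.
There are 5565 indicators.
For each fixed pair i < j, the values π(i) and π(j) are two distinct elements of {1, …, 106} in uniformly random order; by symmetry P[π(i) > π(j)] = 1/2.
By linearity: E[X] = 5565 · (1/2) = C(106, 2) · (1/2) = 5565/2 = 5565/2 ≈ 2782.500000.

E[X] = 5565/2 = 2782.500000.


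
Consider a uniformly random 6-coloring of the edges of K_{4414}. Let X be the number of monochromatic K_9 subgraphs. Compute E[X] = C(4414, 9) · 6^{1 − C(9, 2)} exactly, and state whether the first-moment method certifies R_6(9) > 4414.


E[X] = C(4414, 9) · 6^{1 − 36} = 1738535657024887384307025382 · 6^{−35} = 1738535657024887384307025382/1719070799748422591028658176.
As a reduced fraction: E[X] = 869267828512443692153512691/859535399874211295514329088 ≈ 1.011.
Is E[X] < 1? NO.
Since E[X] ≥ 1, the first-moment bound is inconclusive at n = 4414; it does NOT by itself certify R_6(9) > 4414.

E[X] = 869267828512443692153512691/859535399874211295514329088 ≈ 1.011; E[X] ≥ 1; first-moment method inconclusive here.


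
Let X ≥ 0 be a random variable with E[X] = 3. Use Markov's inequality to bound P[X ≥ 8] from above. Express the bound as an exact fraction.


μ = E[X] = 3, a = 8.
Markov: P[X ≥ 8] ≤ μ/a = (3)/8 = 3/8.
Numerically: ≈ 0.37500.
(Since a = 8 > μ = 3.00000, the bound 3/8 is < 1 and informative.)

P[X ≥ 8] ≤ 3/8 ≈ 0.37500.


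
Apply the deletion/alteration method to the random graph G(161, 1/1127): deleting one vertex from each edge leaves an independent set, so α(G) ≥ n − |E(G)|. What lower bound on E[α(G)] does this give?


E[|E(G)|] = C(161, 2)·p = 12880 · (1/1127) = 80/7.
E[α(G)] ≥ n − E[|E(G)|] = 161 − 80/7 = 1047/7.
Numerically: ≈ 149.5714.
(This is only a lower bound; the true E[α(G)] may be larger.)

E[α(G)] ≥ 1047/7 ≈ 149.5714.


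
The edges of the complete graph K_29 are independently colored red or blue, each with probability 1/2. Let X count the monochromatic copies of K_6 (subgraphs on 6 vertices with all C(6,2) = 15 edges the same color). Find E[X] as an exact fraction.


Let X = Σ_S X_S over the C(29, 6) = 475020 subsets S of size 6, where X_S = 1 if the K_6 on S is monochromatic.
For a fixed S, the K_6 on S has C(6, 2) = 15 edges. P[all 15 edges red] = (1/2)^15, and likewise for blue, so P[monochromatic] = 2·(1/2)^15 = 2^{1 − 15} = 1/16384.
By linearity: E[X] = C(29, 6) · 2^{1 − 15} = 475020 · 1/16384 = 118755/4096.
Numerically: E[X] ≈ 28.993.

E[X] = C(29,6)·2^(1−C(6,2)) = 118755/4096 ≈ 28.993.


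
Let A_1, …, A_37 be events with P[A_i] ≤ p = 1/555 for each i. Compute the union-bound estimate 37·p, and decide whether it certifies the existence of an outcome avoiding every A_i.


Union bound: P[∪_{i=1}^{37} A_i] ≤ Σ_i P[A_i] ≤ 37·p = 37·(1/555) = 1/15.
Numerically: 1/15 ≈ 0.0666667.
Is 1/15 < 1? YES.
Since P[∪ A_i] ≤ 1/15 < 1, the complement has P[∩ A_i^c] ≥ 1 − 1/15 = 14/15 > 0, so some outcome avoids every A_i.

37·p = 1/15 ≈ 0.0666667; existence CERTIFIED by the union bound.


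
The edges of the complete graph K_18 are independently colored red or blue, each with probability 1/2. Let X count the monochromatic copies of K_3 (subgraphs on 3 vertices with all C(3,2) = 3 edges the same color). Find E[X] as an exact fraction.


Let X = Σ_S X_S over the C(18, 3) = 816 subsets S of size 3, where X_S = 1 if the K_3 on S is monochromatic.
For a fixed S, the K_3 on S has C(3, 2) = 3 edges. P[all 3 edges red] = (1/2)^3, and likewise for blue, so P[monochromatic] = 2·(1/2)^3 = 2^{1 − 3} = 1/4.
By linearity: E[X] = C(18, 3) · 2^{1 − 3} = 816 · 1/4 = 204.
Numerically: E[X] ≈ 204.0000.

E[X] = C(18,3)·2^(1−C(3,2)) = 204 ≈ 204.0000.


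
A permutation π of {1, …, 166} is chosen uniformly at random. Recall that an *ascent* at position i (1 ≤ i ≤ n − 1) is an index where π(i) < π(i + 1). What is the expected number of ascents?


Write X = Σ X_I over i = 1, …, 165, with X_I the indicator of one ascent.
There are 165 indicators.
For each fixed i, the pair (π(i), π(i+1)) is a uniformly random ordered pair of distinct values from {1, …, 166}; by symmetry P[π(i) < π(i+1)] = 1/2.
By linearity: E[X] = 165 · (1/2) = (166 − 1) · (1/2) = 165/2 ≈ 82.500000.

E[X] = 165/2 = 82.500000.


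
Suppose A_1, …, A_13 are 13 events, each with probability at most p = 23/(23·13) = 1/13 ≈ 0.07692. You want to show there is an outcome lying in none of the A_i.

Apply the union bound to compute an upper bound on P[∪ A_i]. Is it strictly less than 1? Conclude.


Union bound: P[∪_{i=1}^{13} A_i] ≤ Σ_i P[A_i] ≤ 13·p = 13·(1/13) = 1.
Numerically: 1 ≈ 1.00000.
Is 1 < 1? NO.
Since the bound 1 is ≥ 1, the union bound is uninformative here; it does NOT by itself certify existence.

13·p = 1 ≈ 1.00000; existence NOT certified by the union bound.


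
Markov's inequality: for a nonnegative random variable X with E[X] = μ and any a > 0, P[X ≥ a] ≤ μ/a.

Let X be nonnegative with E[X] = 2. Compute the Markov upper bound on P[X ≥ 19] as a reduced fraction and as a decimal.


μ = E[X] = 2, a = 19.
Markov: P[X ≥ 19] ≤ μ/a = (2)/19 = 2/19.
Numerically: ≈ 0.1053.
(Since a = 19 > μ = 2.0000, the bound 2/19 is < 1 and informative.)

P[X ≥ 19] ≤ 2/19 ≈ 0.1053.


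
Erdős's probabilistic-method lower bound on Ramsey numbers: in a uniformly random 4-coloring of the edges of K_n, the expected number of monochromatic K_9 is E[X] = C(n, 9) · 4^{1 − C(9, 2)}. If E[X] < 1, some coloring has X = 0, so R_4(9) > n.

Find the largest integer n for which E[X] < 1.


We need C(n, 9) · 4^{1 − 36} < 1, i.e. C(n, 9) < 4^{36 − 1} = 1180591620717411303424.
Check values of n near the boundary:
  n = 911: C(911, 9) = 1144686900492291197405; 1144686900492291197405 < 1180591620717411303424? YES
  n = 912: C(912, 9) = 1156095740032081475120; 1156095740032081475120 < 1180591620717411303424? YES
  n = 913: C(913, 9) = 1167605542753639808390; 1167605542753639808390 < 1180591620717411303424? YES
  n = 914: C(914, 9) = 1179217089587653905932; 1179217089587653905932 < 1180591620717411303424? YES
  n = 915: C(915, 9) = 1190931166636537885130; 1190931166636537885130 < 1180591620717411303424? NO
The largest n with C(n, 9) < 1180591620717411303424 is n = 914 (where E[X] = 294804272396913476483/295147905179352825856 ≈ 0.998836). Hence R_4(9) > 914, i.e. R_4(9) ≥ 915.

Largest n = 914; hence R_4(9) > 914.


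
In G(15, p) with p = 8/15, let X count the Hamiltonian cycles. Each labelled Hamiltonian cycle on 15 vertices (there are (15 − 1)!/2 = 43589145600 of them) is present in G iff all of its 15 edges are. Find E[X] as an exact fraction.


K_15 has (15 − 1)!/2 = 43589145600 labelled Hamiltonian cycles.
For each such Hamiltonian cycle H, let X_H = 1 if all 15 edges of H are present in G. Then P[X_H = 1] = p^{15} = (8/15)^{15} = 35184372088832/437893890380859375.
Summing the indicators: E[X] = Σ_H E[X_H] = 43589145600 · p^{15} = 43589145600 · 35184372088832/437893890380859375 = 252453780711880523776/72081298828125.
Numerically: E[X] ≈ 3.5e+06.

E[X] = 43589145600 · (8/15)^{15} = 252453780711880523776/72081298828125 ≈ 3.5e+06.


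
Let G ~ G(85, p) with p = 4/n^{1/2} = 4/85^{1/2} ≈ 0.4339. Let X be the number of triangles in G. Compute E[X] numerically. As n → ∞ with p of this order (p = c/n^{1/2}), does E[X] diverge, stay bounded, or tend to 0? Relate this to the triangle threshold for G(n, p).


Number of potential triangles: C(85, 3) = 98770.
Each occurs with probability p³ ≈ (0.4339)³ ≈ 8.166794e-02.
By linearity: E[X] = C(85, 3)·p³ ≈ 98770 · 8.166794e-02 ≈ 8066.3421.
Since α = 1/2 < 1, p = c/n^{1/2} ≫ 1/n is above the triangle threshold p ~ 1/n. Asymptotically E[X] ~ (c³/6)·n^{3(1−α)} = (4³/6)·n^{1.5} → ∞; triangles are abundant w.h.p.

E[X] ≈ 8066.3421; in regime p = Θ(1/n^{1/2}) E[X] diverges (above the triangle threshold p ~ 1/n).


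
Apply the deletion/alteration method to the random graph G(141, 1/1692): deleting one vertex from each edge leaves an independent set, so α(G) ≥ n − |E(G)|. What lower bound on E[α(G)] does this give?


E[|E(G)|] = C(141, 2)·p = 9870 · (1/1692) = 35/6.
E[α(G)] ≥ n − E[|E(G)|] = 141 − 35/6 = 811/6.
Numerically: ≈ 135.166667.
(This is only a lower bound; the true E[α(G)] may be larger.)

E[α(G)] ≥ 811/6 ≈ 135.166667.


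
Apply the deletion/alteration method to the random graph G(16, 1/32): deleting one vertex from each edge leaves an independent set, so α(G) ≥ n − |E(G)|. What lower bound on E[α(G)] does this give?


E[|E(G)|] = C(16, 2)·p = 120 · (1/32) = 15/4.
E[α(G)] ≥ n − E[|E(G)|] = 16 − 15/4 = 49/4.
Numerically: ≈ 12.25000.
(This is only a lower bound; the true E[α(G)] may be larger.)

E[α(G)] ≥ 49/4 ≈ 12.25000.


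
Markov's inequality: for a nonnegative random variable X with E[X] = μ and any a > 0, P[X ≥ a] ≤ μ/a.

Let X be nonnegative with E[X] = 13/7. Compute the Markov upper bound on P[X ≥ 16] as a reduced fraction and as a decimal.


μ = E[X] = 13/7, a = 16.
Markov: P[X ≥ 16] ≤ μ/a = (13/7)/16 = 13/112.
Numerically: ≈ 0.116.
(Since a = 16 > μ = 1.857, the bound 13/112 is < 1 and informative.)

P[X ≥ 16] ≤ 13/112 ≈ 0.116.


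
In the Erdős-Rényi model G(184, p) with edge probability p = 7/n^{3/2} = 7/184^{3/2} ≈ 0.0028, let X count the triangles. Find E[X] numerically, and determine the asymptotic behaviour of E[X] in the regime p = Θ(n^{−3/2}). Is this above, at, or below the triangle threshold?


Number of potential triangles: C(184, 3) = 1021384.
Each occurs with probability p³ ≈ (0.0028)³ ≈ 2.20604e-08.
By linearity: E[X] = C(184, 3)·p³ ≈ 1021384 · 2.20604e-08 ≈ 0.023.
Since α = 3/2 > 1, p = c/n^{3/2} = o(1/n) is below the triangle threshold p ~ 1/n. Asymptotically E[X] ~ (c³/6)·n^{3(1−α)} = (7³/6)·n^{-1.5} → 0, so by Markov's inequality G has no triangles w.h.p.

E[X] ≈ 0.023; in regime p = Θ(1/n^{3/2}) E[X] tends to 0 (below the triangle threshold p ~ 1/n).


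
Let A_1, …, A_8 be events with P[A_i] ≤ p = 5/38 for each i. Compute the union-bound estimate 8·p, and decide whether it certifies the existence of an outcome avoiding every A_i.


Union bound: P[∪_{i=1}^{8} A_i] ≤ Σ_i P[A_i] ≤ 8·p = 8·(5/38) = 20/19.
Numerically: 20/19 ≈ 1.0526316.
Is 20/19 < 1? NO.
Since the bound 20/19 is ≥ 1, the union bound is uninformative here; it does NOT by itself certify existence.

8·p = 20/19 ≈ 1.0526316; existence NOT certified by the union bound.


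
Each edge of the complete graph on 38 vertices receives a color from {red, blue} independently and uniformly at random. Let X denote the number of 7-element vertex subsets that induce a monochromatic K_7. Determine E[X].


Let X = Σ_S X_S over the C(38, 7) = 12620256 subsets S of size 7, where X_S = 1 if the K_7 on S is monochromatic.
For a fixed S, the K_7 on S has C(7, 2) = 21 edges. P[all 21 edges red] = (1/2)^21, and likewise for blue, so P[monochromatic] = 2·(1/2)^21 = 2^{1 − 21} = 1/1048576.
By linearity of expectation: E[X] = C(38, 7) · 2^{1 − 21} = 12620256 · 1/1048576 = 394383/32768.
Numerically: E[X] ≈ 12.035614.

E[X] = C(38,7)·2^(1−C(7,2)) = 394383/32768 ≈ 12.035614.


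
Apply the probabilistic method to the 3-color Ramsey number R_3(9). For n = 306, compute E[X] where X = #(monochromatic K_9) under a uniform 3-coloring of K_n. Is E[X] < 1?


E[X] = C(306, 9) · 3^{1 − 36} = 57564745737892900 · 3^{−35} = 57564745737892900/50031545098999707.
As a reduced fraction: E[X] = 57564745737892900/50031545098999707 ≈ 1.151.
Is E[X] < 1? NO.
Since E[X] ≥ 1, the first-moment bound is inconclusive at n = 306; it does NOT by itself certify R_3(9) > 306.

E[X] = 57564745737892900/50031545098999707 ≈ 1.151; E[X] ≥ 1; first-moment method inconclusive here.


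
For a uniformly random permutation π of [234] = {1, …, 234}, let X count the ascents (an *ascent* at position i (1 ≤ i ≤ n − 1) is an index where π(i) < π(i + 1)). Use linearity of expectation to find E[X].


Write X = Σ X_I over i = 1, …, 233, with X_I the indicator of one ascent.
There are 233 indicators.
For each fixed i, the pair (π(i), π(i+1)) is a uniformly random ordered pair of distinct values from {1, …, 234}; by symmetry P[π(i) < π(i+1)] = 1/2.
By linearity: E[X] = 233 · (1/2) = (234 − 1) · (1/2) = 233/2 ≈ 116.500000.

E[X] = 233/2 = 116.500000.


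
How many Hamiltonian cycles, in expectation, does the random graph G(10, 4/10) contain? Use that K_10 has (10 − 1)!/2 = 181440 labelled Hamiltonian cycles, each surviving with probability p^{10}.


K_10 has (10 − 1)!/2 = 181440 labelled Hamiltonian cycles.
For each such Hamiltonian cycle H, let X_H = 1 if all 10 edges of H are present in G. Then P[X_H = 1] = p^{10} = (2/5)^{10} = 1024/9765625.
By linearity: E[X] = Σ_H E[X_H] = 181440 · p^{10} = 181440 · 1024/9765625 = 37158912/1953125.
Numerically: E[X] ≈ 19.03.

E[X] = 181440 · (2/5)^{10} = 37158912/1953125 ≈ 19.03.


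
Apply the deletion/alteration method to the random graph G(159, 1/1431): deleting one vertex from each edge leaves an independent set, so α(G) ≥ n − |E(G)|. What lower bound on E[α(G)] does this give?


E[|E(G)|] = C(159, 2)·p = 12561 · (1/1431) = 79/9.
E[α(G)] ≥ n − E[|E(G)|] = 159 − 79/9 = 1352/9.
Numerically: ≈ 150.222222.
(This is only a lower bound; the true E[α(G)] may be larger.)

E[α(G)] ≥ 1352/9 ≈ 150.222222.


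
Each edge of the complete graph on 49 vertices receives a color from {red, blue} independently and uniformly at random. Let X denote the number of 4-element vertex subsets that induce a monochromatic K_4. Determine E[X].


Let X = Σ_S X_S over the C(49, 4) = 211876 subsets S of size 4, where X_S = 1 if the K_4 on S is monochromatic.
For a fixed S, the K_4 on S has C(4, 2) = 6 edges. P[all 6 edges red] = (1/2)^6, and likewise for blue, so P[monochromatic] = 2·(1/2)^6 = 2^{1 − 6} = 1/32.
By linearity of expectation: E[X] = C(49, 4) · 2^{1 − 6} = 211876 · 1/32 = 52969/8.
Numerically: E[X] ≈ 6621.12500.

E[X] = C(49,4)·2^(1−C(4,2)) = 52969/8 ≈ 6621.12500.


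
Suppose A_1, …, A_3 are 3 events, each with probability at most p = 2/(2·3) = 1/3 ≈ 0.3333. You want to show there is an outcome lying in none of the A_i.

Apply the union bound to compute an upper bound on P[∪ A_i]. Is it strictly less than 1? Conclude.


Union bound: P[∪_{i=1}^{3} A_i] ≤ Σ_i P[A_i] ≤ 3·p = 3·(1/3) = 1.
Numerically: 1 ≈ 1.0000.
Is 1 < 1? NO.
Since the bound 1 is ≥ 1, the union bound is uninformative here; it does NOT by itself certify existence.

3·p = 1 ≈ 1.0000; existence NOT certified by the union bound.


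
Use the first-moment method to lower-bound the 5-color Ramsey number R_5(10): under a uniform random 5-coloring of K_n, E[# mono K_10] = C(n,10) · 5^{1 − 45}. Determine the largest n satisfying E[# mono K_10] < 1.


We need C(n, 10) · 5^{1 − 45} < 1, i.e. C(n, 10) < 5^{45 − 1} = 5684341886080801486968994140625.
Check values of n near the boundary:
  n = 5391: C(5391, 10) = 5666344714787188828795213697883; 5666344714787188828795213697883 < 5684341886080801486968994140625? YES
  n = 5392: C(5392, 10) = 5676873040158402483252283957448; 5676873040158402483252283957448 < 5684341886080801486968994140625? YES
  n = 5393: C(5393, 10) = 5687418968154238267170642278008; 5687418968154238267170642278008 < 5684341886080801486968994140625? NO
The largest n with C(n, 10) < 5684341886080801486968994140625 is n = 5392 (where E[X] = 5676873040158402483252283957448/5684341886080801486968994140625 ≈ 0.998686). Hence R_5(10) > 5392, i.e. R_5(10) ≥ 5393.

Largest n = 5392; hence R_5(10) > 5392.


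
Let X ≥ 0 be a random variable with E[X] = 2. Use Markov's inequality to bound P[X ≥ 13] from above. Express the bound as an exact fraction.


μ = E[X] = 2, a = 13.
Markov: P[X ≥ 13] ≤ μ/a = (2)/13 = 2/13.
Numerically: ≈ 0.15385.
(Since a = 13 > μ = 2.00000, the bound 2/13 is < 1 and informative.)

P[X ≥ 13] ≤ 2/13 ≈ 0.15385.


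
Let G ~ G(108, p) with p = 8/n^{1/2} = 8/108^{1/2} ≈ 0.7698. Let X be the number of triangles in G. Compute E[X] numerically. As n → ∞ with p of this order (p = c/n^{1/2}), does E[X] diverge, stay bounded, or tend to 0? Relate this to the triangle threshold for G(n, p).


Number of potential triangles: C(108, 3) = 204156.
Each occurs with probability p³ ≈ (0.7698)³ ≈ 4.5617799e-01.
By linearity: E[X] = C(108, 3)·p³ ≈ 204156 · 4.5617799e-01 ≈ 93131.47382.
Since α = 1/2 < 1, p = c/n^{1/2} ≫ 1/n is above the triangle threshold p ~ 1/n. Asymptotically E[X] ~ (c³/6)·n^{3(1−α)} = (8³/6)·n^{1.5} → ∞; triangles are abundant w.h.p.

E[X] ≈ 93131.47382; in regime p = Θ(1/n^{1/2}) E[X] diverges (above the triangle threshold p ~ 1/n).


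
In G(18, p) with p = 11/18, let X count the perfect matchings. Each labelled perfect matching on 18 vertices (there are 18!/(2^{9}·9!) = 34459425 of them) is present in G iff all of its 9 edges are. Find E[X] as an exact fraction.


K_18 has 18!/(2^{9}·9!) = 34459425 labelled perfect matchings.
For each such perfect matching H, let X_H = 1 if all 9 edges of H are present in G. Then P[X_H = 1] = p^{9} = (11/18)^{9} = 2357947691/198359290368.
By linearity: E[X] = Σ_H E[X_H] = 34459425 · p^{9} = 34459425 · 2357947691/198359290368 = 1003129896443675/2448880128.
Numerically: E[X] ≈ 4.1e+05.

E[X] = 34459425 · (11/18)^{9} = 1003129896443675/2448880128 ≈ 4.1e+05.


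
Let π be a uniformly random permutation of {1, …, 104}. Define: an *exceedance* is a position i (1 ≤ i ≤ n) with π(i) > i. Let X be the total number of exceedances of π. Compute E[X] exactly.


Write X = Σ_{i=1}^{104} X_i, where X_i = 1_{π(i) > i}.
For each fixed i, π(i) is uniform over {1, …, 104} (marginal of a uniform permutation), so P[π(i) > i] = (n − i)/n. Summing: Σ_{i=1}^{104} (n − i)/n = (0 + 1 + … + 103)/104 = 104(104 − 1)/(2·104) = (104 − 1)/2.
Hence E[X] = Σ_{i=1}^{104} (104 − i)/104 = 103/2 ≈ 51.50000.

E[X] = 103/2 = 51.50000.


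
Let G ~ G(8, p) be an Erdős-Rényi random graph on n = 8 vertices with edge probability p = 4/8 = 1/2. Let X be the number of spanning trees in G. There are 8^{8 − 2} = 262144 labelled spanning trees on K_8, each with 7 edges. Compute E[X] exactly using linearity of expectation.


K_8 has 8^{8 − 2} = 262144 labelled spanning trees.
For each such spanning tree H, let X_H = 1 if all 7 edges of H are present in G. Then P[X_H = 1] = p^{7} = (1/2)^{7} = 1/128.
Summing the indicators: E[X] = Σ_H E[X_H] = 262144 · p^{7} = 262144 · 1/128 = 2048.
Numerically: E[X] ≈ 2048.

E[X] = 262144 · (1/2)^{7} = 2048 ≈ 2048.


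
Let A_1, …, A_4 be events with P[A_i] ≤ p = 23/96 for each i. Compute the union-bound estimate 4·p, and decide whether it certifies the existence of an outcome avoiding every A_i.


Union bound: P[∪_{i=1}^{4} A_i] ≤ Σ_i P[A_i] ≤ 4·p = 4·(23/96) = 23/24.
Numerically: 23/24 ≈ 0.95833.
Is 23/24 < 1? YES.
Since P[∪ A_i] ≤ 23/24 < 1, the complement has P[∩ A_i^c] ≥ 1 − 23/24 = 1/24 > 0, so some outcome avoids every A_i.

4·p = 23/24 ≈ 0.95833; existence CERTIFIED by the union bound.


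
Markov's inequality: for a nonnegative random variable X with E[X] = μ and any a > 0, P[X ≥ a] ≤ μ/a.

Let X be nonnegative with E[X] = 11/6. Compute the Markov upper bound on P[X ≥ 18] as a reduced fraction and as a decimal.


μ = E[X] = 11/6, a = 18.
Markov: P[X ≥ 18] ≤ μ/a = (11/6)/18 = 11/108.
Numerically: ≈ 0.101852.
(Since a = 18 > μ = 1.833333, the bound 11/108 is < 1 and informative.)

P[X ≥ 18] ≤ 11/108 ≈ 0.101852.


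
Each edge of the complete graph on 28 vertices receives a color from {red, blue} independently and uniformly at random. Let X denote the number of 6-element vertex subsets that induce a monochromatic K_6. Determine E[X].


Let X = Σ_S X_S over the C(28, 6) = 376740 subsets S of size 6, where X_S = 1 if the K_6 on S is monochromatic.
For a fixed S, the K_6 on S has C(6, 2) = 15 edges. P[all 15 edges red] = (1/2)^15, and likewise for blue, so P[monochromatic] = 2·(1/2)^15 = 2^{1 − 15} = 1/16384.
By linearity: E[X] = C(28, 6) · 2^{1 − 15} = 376740 · 1/16384 = 94185/4096.
Numerically: E[X] ≈ 22.994385.

E[X] = C(28,6)·2^(1−C(6,2)) = 94185/4096 ≈ 22.994385.


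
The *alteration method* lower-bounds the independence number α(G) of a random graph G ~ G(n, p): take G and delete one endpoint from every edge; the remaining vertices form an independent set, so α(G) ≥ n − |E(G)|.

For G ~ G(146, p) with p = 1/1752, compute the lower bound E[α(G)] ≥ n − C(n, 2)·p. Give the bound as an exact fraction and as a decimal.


E[|E(G)|] = C(146, 2)·p = 10585 · (1/1752) = 145/24.
E[α(G)] ≥ n − E[|E(G)|] = 146 − 145/24 = 3359/24.
Numerically: ≈ 139.958.
(This is only a lower bound; the true E[α(G)] may be larger.)

E[α(G)] ≥ 3359/24 ≈ 139.958.


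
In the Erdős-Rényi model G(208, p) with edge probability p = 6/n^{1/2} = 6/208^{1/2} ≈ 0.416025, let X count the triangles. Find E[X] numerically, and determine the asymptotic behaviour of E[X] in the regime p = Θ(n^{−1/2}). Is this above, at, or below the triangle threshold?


Number of potential triangles: C(208, 3) = 1478256.
Each occurs with probability p³ ≈ (0.416025)³ ≈ 7.20043524e-02.
By linearity: E[X] = C(208, 3)·p³ ≈ 1478256 · 7.20043524e-02 ≈ 106440.865953.
Since α = 1/2 < 1, p = c/n^{1/2} ≫ 1/n is above the triangle threshold p ~ 1/n. Asymptotically E[X] ~ (c³/6)·n^{3(1−α)} = (6³/6)·n^{1.5} → ∞; triangles are abundant w.h.p.

E[X] ≈ 106440.865953; in regime p = Θ(1/n^{1/2}) E[X] diverges (above the triangle threshold p ~ 1/n).


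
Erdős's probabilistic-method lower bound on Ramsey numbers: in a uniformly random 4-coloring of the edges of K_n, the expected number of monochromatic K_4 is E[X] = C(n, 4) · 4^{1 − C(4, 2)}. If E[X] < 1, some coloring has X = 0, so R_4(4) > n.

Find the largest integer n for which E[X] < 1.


We need C(n, 4) · 4^{1 − 6} < 1, i.e. C(n, 4) < 4^{6 − 1} = 1024.
Check values of n near the boundary:
  n = 9: C(9, 4) = 126; 126 < 1024? YES
  n = 10: C(10, 4) = 210; 210 < 1024? YES
  n = 11: C(11, 4) = 330; 330 < 1024? YES
  n = 12: C(12, 4) = 495; 495 < 1024? YES
  n = 13: C(13, 4) = 715; 715 < 1024? YES
  n = 14: C(14, 4) = 1001; 1001 < 1024? YES
  n = 15: C(15, 4) = 1365; 1365 < 1024? NO
  n = 16: C(16, 4) = 1820; 1820 < 1024? NO
The largest n with C(n, 4) < 1024 is n = 14 (where E[X] = 1001/1024 ≈ 0.9775391). Hence R_4(4) > 14, i.e. R_4(4) ≥ 15.

Largest n = 14; hence R_4(4) > 14.


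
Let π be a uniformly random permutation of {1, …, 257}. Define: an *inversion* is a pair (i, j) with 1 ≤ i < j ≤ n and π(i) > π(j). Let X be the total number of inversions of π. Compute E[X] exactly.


Write X = Σ X_I over the C(257, 2) = 32896 pairs i < j, with X_I the indicator of one inversion.
There are 32896 indicators.
For each fixed pair i < j, the values π(i) and π(j) are two distinct elements of {1, …, 257} in uniformly random order; by symmetry P[π(i) > π(j)] = 1/2.
By linearity: E[X] = 32896 · (1/2) = C(257, 2) · (1/2) = 32896/2 = 16448 ≈ 16448.0000.

E[X] = 16448 = 16448.0000.


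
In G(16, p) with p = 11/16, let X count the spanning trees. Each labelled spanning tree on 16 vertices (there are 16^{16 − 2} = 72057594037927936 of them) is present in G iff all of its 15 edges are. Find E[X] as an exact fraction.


K_16 has 16^{16 − 2} = 72057594037927936 labelled spanning trees.
For each such spanning tree H, let X_H = 1 if all 15 edges of H are present in G. Then P[X_H = 1] = p^{15} = (11/16)^{15} = 4177248169415651/1152921504606846976.
By linearity of expectation: E[X] = Σ_H E[X_H] = 72057594037927936 · p^{15} = 72057594037927936 · 4177248169415651/1152921504606846976 = 4177248169415651/16.
Numerically: E[X] ≈ 2.611e+14.

E[X] = 72057594037927936 · (11/16)^{15} = 4177248169415651/16 ≈ 2.611e+14.


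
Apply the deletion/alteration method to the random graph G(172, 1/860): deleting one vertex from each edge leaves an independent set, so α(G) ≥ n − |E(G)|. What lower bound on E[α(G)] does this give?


E[|E(G)|] = C(172, 2)·p = 14706 · (1/860) = 171/10.
E[α(G)] ≥ n − E[|E(G)|] = 172 − 171/10 = 1549/10.
Numerically: ≈ 154.900000.
(This is only a lower bound; the true E[α(G)] may be larger.)

E[α(G)] ≥ 1549/10 ≈ 154.900000.


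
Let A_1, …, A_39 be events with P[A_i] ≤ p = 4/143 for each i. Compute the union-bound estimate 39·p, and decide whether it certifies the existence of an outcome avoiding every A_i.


Union bound: P[∪_{i=1}^{39} A_i] ≤ Σ_i P[A_i] ≤ 39·p = 39·(4/143) = 12/11.
Numerically: 12/11 ≈ 1.0909091.
Is 12/11 < 1? NO.
Since the bound 12/11 is ≥ 1, the union bound is uninformative here; it does NOT by itself certify existence.

39·p = 12/11 ≈ 1.0909091; existence NOT certified by the union bound.


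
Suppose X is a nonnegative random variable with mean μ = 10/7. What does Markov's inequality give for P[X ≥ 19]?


μ = E[X] = 10/7, a = 19.
Markov: P[X ≥ 19] ≤ μ/a = (10/7)/19 = 10/133.
Numerically: ≈ 0.07519.
(Since a = 19 > μ = 1.42857, the bound 10/133 is < 1 and informative.)

P[X ≥ 19] ≤ 10/133 ≈ 0.07519.
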